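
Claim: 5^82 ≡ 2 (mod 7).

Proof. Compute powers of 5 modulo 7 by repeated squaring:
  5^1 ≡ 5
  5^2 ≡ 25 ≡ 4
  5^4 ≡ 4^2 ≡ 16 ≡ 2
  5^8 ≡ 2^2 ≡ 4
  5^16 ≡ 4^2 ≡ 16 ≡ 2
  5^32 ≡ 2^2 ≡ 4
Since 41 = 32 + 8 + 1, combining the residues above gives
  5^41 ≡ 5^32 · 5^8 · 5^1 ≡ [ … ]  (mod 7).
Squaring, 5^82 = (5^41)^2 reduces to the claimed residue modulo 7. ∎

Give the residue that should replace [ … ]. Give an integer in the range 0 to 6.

3

5^32 · 5^8 · 5^1 ≡ 4 · 4 · 5 = 80.
80 mod 7 = 3, so 5^41 ≡ 3 (mod 7).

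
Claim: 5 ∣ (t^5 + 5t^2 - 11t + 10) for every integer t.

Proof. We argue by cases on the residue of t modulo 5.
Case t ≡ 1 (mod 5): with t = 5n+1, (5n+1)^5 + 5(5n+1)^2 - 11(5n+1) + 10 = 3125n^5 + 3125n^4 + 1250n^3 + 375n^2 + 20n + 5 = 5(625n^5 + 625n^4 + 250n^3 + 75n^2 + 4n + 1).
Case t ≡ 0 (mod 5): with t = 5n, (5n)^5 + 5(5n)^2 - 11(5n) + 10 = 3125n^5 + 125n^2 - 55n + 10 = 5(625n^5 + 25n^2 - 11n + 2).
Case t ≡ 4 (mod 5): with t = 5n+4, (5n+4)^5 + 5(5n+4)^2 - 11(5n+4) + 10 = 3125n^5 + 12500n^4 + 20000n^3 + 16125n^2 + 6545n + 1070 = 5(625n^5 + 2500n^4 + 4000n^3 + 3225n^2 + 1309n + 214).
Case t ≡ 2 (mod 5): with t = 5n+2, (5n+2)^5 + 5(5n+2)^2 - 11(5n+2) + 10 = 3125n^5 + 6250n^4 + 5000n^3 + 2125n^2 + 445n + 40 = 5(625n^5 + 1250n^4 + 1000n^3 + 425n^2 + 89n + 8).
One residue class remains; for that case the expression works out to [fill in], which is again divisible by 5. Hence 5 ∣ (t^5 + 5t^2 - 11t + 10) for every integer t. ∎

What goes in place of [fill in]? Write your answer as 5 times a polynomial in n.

5(625n^5 + 1875n^4 + 2250n^3 + 1375n^2 + 424n + 53)

The residues treated are {1, 0, 4, 2}, so the missing case is t ≡ 3 (mod 5); write t = 5n+3.
Then (5n+3)^5 + 5(5n+3)^2 - 11(5n+3) + 10 = 3125n^5 + 9375n^4 + 11250n^3 + 6875n^2 + 2120n + 265 = 5(625n^5 + 1875n^4 + 2250n^3 + 1375n^2 + 424n + 53).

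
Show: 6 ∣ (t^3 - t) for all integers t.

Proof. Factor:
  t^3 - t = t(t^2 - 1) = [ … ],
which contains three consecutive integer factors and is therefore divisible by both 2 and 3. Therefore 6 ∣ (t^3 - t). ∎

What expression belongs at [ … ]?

(t - 1)t(t + 1)

t(t^2 - 1) = t(t - 1)(t + 1) = (t - 1)t(t + 1).
These three factors are consecutive integers, so their product is divisible by 6.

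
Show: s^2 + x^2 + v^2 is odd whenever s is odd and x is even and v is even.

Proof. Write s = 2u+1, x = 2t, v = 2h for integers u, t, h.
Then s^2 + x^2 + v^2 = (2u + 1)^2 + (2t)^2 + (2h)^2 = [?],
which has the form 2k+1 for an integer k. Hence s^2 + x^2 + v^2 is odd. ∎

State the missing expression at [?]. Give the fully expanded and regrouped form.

(2u + 1)^2 + (2t)^2 + (2h)^2 = 4h^2 + 4t^2 + 4u^2 + 4u + 1
= 2(2h^2 + 2t^2 + 2u^2 + 2u) + 1.
Since 2h^2 + 2t^2 + 2u^2 + 2u is an integer, the sum of squares is of the form 2k+1 for an integer k.

2(2h^2 + 2t^2 + 2u^2 + 2u) + 1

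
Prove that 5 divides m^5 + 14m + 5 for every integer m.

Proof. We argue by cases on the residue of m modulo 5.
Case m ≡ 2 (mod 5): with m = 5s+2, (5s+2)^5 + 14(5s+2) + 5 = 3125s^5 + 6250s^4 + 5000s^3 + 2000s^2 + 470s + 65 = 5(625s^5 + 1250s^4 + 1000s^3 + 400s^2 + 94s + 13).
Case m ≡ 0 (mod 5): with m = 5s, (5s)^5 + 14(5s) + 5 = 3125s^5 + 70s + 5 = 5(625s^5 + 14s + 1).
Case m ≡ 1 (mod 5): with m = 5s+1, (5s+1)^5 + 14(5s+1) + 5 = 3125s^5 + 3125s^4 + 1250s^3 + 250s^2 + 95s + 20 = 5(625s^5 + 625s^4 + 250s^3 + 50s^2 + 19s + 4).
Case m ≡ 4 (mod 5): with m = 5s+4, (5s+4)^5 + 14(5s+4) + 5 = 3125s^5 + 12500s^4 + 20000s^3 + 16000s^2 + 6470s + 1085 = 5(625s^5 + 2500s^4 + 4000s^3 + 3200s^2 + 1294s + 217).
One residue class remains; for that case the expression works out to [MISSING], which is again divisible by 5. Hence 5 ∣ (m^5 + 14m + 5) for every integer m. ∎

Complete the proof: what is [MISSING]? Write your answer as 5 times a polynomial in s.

5(625s^5 + 1875s^4 + 2250s^3 + 1350s^2 + 419s + 58)

The residues treated are {2, 0, 1, 4}, so the missing case is m ≡ 3 (mod 5); write m = 5s+3.
Then (5s+3)^5 + 14(5s+3) + 5 = 3125s^5 + 9375s^4 + 11250s^3 + 6750s^2 + 2095s + 290 = 5(625s^5 + 1875s^4 + 2250s^3 + 1350s^2 + 419s + 58).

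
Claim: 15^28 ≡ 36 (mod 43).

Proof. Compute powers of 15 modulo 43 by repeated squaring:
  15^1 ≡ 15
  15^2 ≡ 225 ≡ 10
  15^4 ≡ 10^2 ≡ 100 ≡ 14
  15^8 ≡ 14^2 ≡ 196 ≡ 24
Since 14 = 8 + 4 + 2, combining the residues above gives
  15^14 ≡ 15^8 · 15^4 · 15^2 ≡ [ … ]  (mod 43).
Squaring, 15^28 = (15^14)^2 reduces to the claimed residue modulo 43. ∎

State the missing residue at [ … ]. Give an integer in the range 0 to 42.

6

15^8 · 15^4 · 15^2 ≡ 24 · 14 · 10 = 3360.
3360 mod 43 = 6, so 15^14 ≡ 6 (mod 43).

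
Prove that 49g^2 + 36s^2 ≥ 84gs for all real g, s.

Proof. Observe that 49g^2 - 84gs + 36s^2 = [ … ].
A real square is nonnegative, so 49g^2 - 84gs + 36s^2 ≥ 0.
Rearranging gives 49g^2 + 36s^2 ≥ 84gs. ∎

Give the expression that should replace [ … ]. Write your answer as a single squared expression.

(7g - 6s)^2

49g^2 - 84gs + 36s^2 is a perfect-square trinomial: the outer terms are (7g)^2 and (6s)^2, and the cross term is -2·7g·6s.
So 49g^2 - 84gs + 36s^2 = (7g - 6s)^2 ≥ 0.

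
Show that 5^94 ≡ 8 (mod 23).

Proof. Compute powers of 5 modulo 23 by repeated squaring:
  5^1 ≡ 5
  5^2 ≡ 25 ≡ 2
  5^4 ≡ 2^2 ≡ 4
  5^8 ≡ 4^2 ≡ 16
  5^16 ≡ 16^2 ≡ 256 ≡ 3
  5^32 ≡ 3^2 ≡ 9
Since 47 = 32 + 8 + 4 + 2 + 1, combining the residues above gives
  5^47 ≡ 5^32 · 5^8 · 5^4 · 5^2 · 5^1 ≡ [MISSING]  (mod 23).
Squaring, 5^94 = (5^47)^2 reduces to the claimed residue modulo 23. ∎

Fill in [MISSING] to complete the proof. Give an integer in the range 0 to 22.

Multiply the listed residues: 9 · 16 · 4 · 2 · 5 = 144 → 576 → 1152 → 5760.
Reducing modulo 23: 5760 = 250·23 + 10, so 5^47 ≡ 10.

10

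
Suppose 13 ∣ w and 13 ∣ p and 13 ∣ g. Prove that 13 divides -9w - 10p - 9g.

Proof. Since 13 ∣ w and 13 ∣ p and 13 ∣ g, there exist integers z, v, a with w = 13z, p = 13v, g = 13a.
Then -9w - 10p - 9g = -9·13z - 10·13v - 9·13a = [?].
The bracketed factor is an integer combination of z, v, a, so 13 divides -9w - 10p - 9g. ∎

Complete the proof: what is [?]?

Pull the common 13 out of every term: -9·13z - 10·13v - 9·13a = 13(-9a - 10v - 9z).
-9a - 10v - 9z is an integer, which exhibits the divisibility.

13(-9a - 10v - 9z)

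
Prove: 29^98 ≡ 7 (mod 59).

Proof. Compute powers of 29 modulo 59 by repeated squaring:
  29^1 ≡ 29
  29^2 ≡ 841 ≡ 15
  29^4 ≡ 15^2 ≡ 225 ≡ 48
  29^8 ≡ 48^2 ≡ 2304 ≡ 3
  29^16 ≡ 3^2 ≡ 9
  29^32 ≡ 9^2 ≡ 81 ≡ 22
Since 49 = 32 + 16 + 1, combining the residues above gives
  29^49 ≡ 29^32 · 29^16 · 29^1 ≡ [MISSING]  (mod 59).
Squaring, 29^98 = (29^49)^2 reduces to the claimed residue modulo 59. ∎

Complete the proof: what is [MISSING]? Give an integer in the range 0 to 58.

29^32 · 29^16 · 29^1 ≡ 22 · 9 · 29 = 5742.
5742 mod 59 = 19, so 29^49 ≡ 19 (mod 59).

19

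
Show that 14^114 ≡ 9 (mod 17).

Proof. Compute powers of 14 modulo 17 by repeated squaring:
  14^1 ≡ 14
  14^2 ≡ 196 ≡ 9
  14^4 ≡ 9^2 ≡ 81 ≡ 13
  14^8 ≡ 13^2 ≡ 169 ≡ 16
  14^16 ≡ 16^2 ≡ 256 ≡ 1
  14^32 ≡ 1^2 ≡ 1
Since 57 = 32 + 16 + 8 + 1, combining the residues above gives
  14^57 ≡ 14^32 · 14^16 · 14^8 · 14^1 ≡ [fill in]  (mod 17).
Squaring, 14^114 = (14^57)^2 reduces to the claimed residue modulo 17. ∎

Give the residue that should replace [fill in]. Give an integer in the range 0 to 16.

3

14^32 · 14^16 · 14^8 · 14^1 ≡ 1 · 1 · 16 · 14 = 224.
224 mod 17 = 3, so 14^57 ≡ 3 (mod 17).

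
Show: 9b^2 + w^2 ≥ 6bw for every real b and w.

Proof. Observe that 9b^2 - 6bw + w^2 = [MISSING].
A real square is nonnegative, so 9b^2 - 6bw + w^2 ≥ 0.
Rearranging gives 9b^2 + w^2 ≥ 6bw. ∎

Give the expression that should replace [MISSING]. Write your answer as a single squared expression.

(3b - w)^2

The leading and trailing coefficients are 3^2 and 1^2, and 6 = 2·3·1, so the trinomial is (3b - w)^2.
Hence 9b^2 - 6bw + w^2 ≥ 0.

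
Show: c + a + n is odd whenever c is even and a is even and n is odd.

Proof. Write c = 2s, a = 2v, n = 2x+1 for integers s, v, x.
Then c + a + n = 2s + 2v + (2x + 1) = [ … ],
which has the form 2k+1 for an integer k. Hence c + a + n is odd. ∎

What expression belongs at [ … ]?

2(s + v + x) + 1

Expanding: 2s + 2v + (2x + 1) = 2s + 2v + 2x + 1.
Every term except the constant is even, so this is 2(s + v + x) + 1,
and s + v + x ∈ ℤ gives the required form.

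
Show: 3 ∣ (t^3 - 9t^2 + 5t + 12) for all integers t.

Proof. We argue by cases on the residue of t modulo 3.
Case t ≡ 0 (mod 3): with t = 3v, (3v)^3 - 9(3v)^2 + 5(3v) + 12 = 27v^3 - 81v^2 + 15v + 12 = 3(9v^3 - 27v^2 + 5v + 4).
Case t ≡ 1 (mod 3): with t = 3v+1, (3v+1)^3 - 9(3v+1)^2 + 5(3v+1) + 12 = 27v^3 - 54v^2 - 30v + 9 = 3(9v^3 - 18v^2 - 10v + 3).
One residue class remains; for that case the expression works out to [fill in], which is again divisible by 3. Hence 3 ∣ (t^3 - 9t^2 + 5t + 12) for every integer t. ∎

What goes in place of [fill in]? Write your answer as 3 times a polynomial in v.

The residues treated are {0, 1}, so the missing case is t ≡ 2 (mod 3); write t = 3v+2.
Then (3v+2)^3 - 9(3v+2)^2 + 5(3v+2) + 12 = 27v^3 - 27v^2 - 57v - 6 = 3(9v^3 - 9v^2 - 19v - 2).

3(9v^3 - 9v^2 - 19v - 2)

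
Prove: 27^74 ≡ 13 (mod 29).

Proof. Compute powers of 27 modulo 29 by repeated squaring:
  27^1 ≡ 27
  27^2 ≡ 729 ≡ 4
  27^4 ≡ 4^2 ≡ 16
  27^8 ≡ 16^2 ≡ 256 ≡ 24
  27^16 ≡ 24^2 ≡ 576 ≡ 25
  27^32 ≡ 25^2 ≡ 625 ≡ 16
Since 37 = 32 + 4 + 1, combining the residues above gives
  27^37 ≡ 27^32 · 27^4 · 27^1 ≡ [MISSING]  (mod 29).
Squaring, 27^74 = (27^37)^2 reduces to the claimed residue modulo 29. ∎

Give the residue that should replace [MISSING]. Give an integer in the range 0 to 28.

Multiply the listed residues: 16 · 16 · 27 = 256 → 6912.
Reducing modulo 29: 6912 = 238·29 + 10, so 27^37 ≡ 10.

10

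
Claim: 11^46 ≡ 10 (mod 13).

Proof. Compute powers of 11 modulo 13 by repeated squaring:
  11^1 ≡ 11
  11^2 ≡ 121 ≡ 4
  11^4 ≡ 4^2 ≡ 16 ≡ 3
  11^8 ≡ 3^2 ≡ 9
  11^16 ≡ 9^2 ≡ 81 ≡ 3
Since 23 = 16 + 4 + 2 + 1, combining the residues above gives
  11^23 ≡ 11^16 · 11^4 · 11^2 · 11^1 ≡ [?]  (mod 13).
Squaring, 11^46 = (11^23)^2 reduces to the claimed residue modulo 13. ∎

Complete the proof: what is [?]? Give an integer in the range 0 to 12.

6

11^16 · 11^4 · 11^2 · 11^1 ≡ 3 · 3 · 4 · 11 = 396.
396 mod 13 = 6, so 11^23 ≡ 6 (mod 13).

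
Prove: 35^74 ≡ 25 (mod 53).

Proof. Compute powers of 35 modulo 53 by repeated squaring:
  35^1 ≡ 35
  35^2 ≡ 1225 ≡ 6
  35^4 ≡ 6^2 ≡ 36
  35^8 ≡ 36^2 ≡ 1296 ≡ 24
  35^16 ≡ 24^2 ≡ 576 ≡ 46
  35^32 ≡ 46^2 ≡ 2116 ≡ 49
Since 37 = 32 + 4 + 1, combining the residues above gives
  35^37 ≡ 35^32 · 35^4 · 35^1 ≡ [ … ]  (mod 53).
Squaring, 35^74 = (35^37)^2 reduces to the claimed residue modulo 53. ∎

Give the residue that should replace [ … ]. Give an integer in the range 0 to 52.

48

Multiply the listed residues: 49 · 36 · 35 = 1764 → 61740.
Reducing modulo 53: 61740 = 1164·53 + 48, so 35^37 ≡ 48.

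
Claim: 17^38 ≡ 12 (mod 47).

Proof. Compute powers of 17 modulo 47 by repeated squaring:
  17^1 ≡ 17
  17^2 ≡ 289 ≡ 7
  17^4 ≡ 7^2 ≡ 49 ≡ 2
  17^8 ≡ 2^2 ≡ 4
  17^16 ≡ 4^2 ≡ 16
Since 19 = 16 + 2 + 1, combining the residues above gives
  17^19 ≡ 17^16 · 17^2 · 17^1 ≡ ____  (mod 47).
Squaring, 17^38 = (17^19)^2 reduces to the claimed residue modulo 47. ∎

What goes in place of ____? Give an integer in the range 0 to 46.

24

Multiply the listed residues: 16 · 7 · 17 = 112 → 1904.
Reducing modulo 47: 1904 = 40·47 + 24, so 17^19 ≡ 24.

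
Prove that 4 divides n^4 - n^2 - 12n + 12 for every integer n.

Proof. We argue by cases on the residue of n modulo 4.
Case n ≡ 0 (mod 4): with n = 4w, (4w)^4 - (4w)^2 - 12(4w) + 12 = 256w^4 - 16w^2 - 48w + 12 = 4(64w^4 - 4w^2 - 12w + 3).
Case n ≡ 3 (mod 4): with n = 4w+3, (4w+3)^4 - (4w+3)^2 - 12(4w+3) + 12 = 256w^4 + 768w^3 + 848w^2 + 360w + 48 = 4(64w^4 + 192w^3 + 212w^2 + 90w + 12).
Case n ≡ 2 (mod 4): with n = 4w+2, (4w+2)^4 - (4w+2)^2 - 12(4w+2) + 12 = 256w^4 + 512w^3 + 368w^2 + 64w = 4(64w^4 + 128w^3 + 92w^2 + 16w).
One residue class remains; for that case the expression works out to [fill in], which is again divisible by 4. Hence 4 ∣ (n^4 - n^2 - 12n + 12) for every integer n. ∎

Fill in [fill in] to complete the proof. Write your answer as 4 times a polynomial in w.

The residues treated are {0, 3, 2}, so the missing case is n ≡ 1 (mod 4); write n = 4w+1.
Then (4w+1)^4 - (4w+1)^2 - 12(4w+1) + 12 = 256w^4 + 256w^3 + 80w^2 - 40w = 4(64w^4 + 64w^3 + 20w^2 - 10w).

4(64w^4 + 64w^3 + 20w^2 - 10w)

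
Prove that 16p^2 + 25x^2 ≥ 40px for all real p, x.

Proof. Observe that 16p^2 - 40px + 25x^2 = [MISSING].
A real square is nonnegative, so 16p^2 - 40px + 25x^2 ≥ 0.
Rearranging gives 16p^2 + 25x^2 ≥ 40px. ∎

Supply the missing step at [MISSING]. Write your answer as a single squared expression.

The leading and trailing coefficients are 4^2 and 5^2, and 40 = 2·4·5, so the trinomial is (4p - 5x)^2.
Hence 16p^2 - 40px + 25x^2 ≥ 0.

(4p - 5x)^2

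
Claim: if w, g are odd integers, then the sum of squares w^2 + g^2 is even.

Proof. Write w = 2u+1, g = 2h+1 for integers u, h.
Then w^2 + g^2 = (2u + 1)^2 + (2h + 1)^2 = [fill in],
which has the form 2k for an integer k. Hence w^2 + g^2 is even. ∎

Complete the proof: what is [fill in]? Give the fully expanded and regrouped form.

2(2h^2 + 2h + 2u^2 + 2u + 1)

(2u + 1)^2 + (2h + 1)^2 = 4h^2 + 4h + 4u^2 + 4u + 2
= 2(2h^2 + 2h + 2u^2 + 2u + 1).
Since 2h^2 + 2h + 2u^2 + 2u + 1 is an integer, the sum of squares is of the form 2k for an integer k.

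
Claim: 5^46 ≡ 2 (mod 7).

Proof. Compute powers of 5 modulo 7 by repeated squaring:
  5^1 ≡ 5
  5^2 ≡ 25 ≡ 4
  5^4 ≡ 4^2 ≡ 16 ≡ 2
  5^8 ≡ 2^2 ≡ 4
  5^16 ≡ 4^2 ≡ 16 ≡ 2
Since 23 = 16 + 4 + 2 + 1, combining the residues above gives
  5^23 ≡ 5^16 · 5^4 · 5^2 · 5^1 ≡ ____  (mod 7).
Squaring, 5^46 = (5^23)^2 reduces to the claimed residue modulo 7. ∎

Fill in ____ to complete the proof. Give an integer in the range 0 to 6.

Multiply the listed residues: 2 · 2 · 4 · 5 = 4 → 16 → 80.
Reducing modulo 7: 80 = 11·7 + 3, so 5^23 ≡ 3.

3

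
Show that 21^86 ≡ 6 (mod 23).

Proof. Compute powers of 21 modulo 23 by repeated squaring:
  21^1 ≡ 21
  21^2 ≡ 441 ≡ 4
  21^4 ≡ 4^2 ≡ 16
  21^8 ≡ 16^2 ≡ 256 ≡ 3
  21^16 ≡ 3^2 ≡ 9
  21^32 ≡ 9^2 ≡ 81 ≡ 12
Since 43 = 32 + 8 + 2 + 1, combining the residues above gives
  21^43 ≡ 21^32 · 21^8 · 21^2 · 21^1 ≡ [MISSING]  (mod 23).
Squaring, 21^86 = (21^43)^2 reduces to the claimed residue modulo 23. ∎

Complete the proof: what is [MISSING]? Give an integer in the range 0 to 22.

21^32 · 21^8 · 21^2 · 21^1 ≡ 12 · 3 · 4 · 21 = 3024.
3024 mod 23 = 11, so 21^43 ≡ 11 (mod 23).

11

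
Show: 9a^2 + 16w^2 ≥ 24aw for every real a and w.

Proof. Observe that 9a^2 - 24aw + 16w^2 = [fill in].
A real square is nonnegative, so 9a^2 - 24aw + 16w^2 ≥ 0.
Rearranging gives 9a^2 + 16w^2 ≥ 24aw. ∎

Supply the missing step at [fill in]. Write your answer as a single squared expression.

9a^2 - 24aw + 16w^2 is a perfect-square trinomial: the outer terms are (3a)^2 and (4w)^2, and the cross term is -2·3a·4w.
So 9a^2 - 24aw + 16w^2 = (3a - 4w)^2 ≥ 0.

(3a - 4w)^2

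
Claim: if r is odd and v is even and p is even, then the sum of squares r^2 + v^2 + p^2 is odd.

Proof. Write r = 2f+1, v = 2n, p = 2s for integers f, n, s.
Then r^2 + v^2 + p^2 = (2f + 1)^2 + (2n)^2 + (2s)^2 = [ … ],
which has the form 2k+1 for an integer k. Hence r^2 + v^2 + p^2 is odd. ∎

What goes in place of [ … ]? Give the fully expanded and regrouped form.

2(2f^2 + 2f + 2n^2 + 2s^2) + 1

Expanding: (2f + 1)^2 + (2n)^2 + (2s)^2 = 4f^2 + 4f + 4n^2 + 4s^2 + 1.
Every term except the constant is even, so this is 2(2f^2 + 2f + 2n^2 + 2s^2) + 1,
and 2f^2 + 2f + 2n^2 + 2s^2 ∈ ℤ gives the required form.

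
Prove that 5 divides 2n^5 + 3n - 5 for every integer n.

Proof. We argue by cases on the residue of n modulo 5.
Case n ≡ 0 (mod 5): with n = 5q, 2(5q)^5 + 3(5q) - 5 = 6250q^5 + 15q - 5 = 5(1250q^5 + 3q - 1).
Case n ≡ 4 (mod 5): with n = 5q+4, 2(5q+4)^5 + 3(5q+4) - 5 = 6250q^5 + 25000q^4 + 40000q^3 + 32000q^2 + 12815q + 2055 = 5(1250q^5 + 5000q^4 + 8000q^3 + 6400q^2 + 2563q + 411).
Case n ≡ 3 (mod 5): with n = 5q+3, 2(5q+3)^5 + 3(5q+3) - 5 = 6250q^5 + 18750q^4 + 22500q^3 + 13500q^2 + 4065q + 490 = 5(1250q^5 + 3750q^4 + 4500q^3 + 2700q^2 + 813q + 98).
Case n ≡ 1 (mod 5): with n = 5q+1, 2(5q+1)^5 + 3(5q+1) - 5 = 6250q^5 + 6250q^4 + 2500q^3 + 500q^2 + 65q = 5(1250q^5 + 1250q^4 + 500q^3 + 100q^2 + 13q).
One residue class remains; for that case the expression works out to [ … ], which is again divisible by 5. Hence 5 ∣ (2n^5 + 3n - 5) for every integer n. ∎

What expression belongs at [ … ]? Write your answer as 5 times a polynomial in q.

Only n ≡ 2 (mod 5) is unaccounted for. Put n = 5q+2:
2(5q+2)^5 + 3(5q+2) - 5 expands to 6250q^5 + 12500q^4 + 10000q^3 + 4000q^2 + 815q + 65,
and factoring out 5 leaves 5(1250q^5 + 2500q^4 + 2000q^3 + 800q^2 + 163q + 13).

5(1250q^5 + 2500q^4 + 2000q^3 + 800q^2 + 163q + 13)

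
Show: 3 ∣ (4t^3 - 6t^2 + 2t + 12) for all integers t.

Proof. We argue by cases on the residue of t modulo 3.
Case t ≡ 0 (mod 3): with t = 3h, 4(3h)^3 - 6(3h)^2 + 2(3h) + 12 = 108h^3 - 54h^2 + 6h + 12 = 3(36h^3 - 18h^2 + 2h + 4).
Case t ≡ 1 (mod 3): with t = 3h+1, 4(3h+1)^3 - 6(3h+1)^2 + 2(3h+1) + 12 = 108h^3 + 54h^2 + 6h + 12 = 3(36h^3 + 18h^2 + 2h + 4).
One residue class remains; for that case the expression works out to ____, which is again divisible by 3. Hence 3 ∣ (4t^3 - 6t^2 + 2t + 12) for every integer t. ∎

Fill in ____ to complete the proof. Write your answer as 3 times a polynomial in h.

3(36h^3 + 54h^2 + 26h + 8)

Only t ≡ 2 (mod 3) is unaccounted for. Put t = 3h+2:
4(3h+2)^3 - 6(3h+2)^2 + 2(3h+2) + 12 expands to 108h^3 + 162h^2 + 78h + 24,
and factoring out 3 leaves 3(36h^3 + 54h^2 + 26h + 8).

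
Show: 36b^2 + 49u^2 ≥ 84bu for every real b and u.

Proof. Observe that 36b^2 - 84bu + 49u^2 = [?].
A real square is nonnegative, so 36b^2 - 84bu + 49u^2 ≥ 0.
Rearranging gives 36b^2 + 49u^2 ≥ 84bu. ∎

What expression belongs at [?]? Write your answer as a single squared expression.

(6b - 7u)^2

The leading and trailing coefficients are 6^2 and 7^2, and 84 = 2·6·7, so the trinomial is (6b - 7u)^2.
Hence 36b^2 - 84bu + 49u^2 ≥ 0.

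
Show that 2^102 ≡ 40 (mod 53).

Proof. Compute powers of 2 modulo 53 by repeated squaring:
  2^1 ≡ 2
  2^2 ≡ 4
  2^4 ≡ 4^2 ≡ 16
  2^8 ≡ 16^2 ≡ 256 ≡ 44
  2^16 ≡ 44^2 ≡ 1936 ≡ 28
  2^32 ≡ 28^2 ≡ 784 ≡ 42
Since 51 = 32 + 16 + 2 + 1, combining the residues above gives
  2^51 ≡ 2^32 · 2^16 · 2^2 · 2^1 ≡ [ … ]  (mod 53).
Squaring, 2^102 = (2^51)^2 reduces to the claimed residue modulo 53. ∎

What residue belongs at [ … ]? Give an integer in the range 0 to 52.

27

Multiply the listed residues: 42 · 28 · 4 · 2 = 1176 → 4704 → 9408.
Reducing modulo 53: 9408 = 177·53 + 27, so 2^51 ≡ 27.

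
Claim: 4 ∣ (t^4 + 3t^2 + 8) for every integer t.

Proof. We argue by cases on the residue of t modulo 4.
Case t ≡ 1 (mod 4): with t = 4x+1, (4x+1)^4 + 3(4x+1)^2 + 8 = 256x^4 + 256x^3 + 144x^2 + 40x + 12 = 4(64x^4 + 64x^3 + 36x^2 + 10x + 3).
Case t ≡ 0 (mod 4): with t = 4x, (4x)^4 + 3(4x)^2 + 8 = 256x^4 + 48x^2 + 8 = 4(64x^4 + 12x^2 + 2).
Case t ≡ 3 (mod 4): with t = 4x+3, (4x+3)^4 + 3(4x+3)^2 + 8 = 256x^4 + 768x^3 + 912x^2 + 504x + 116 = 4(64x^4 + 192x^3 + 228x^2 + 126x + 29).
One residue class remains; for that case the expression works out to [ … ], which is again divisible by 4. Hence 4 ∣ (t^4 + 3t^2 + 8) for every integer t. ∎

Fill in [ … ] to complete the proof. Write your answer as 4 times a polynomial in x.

4(64x^4 + 128x^3 + 108x^2 + 44x + 9)

The residues treated are {1, 0, 3}, so the missing case is t ≡ 2 (mod 4); write t = 4x+2.
Then (4x+2)^4 + 3(4x+2)^2 + 8 = 256x^4 + 512x^3 + 432x^2 + 176x + 36 = 4(64x^4 + 128x^3 + 108x^2 + 44x + 9).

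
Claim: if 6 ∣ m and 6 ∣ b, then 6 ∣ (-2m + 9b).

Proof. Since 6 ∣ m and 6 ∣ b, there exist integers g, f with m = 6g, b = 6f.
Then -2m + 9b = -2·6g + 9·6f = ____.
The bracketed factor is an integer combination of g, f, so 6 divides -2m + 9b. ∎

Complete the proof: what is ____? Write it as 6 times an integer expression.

Pull the common 6 out of every term: -2·6g + 9·6f = 6(9f - 2g).
9f - 2g is an integer, which exhibits the divisibility.

6(9f - 2g)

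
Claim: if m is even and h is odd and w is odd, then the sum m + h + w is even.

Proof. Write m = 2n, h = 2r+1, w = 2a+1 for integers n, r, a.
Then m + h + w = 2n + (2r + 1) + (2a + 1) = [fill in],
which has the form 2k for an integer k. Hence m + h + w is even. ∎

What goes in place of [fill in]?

2(a + n + r + 1)

Expanding: 2n + (2r + 1) + (2a + 1) = 2a + 2n + 2r + 2.
Every term is even; pulling out the factor of 2 gives 2(a + n + r + 1).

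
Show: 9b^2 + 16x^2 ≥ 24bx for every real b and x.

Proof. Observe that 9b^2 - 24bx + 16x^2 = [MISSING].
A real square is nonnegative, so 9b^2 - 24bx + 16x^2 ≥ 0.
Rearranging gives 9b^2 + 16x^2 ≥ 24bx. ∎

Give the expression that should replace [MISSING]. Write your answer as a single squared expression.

(3b - 4x)^2

The leading and trailing coefficients are 3^2 and 4^2, and 24 = 2·3·4, so the trinomial is (3b - 4x)^2.
Hence 9b^2 - 24bx + 16x^2 ≥ 0.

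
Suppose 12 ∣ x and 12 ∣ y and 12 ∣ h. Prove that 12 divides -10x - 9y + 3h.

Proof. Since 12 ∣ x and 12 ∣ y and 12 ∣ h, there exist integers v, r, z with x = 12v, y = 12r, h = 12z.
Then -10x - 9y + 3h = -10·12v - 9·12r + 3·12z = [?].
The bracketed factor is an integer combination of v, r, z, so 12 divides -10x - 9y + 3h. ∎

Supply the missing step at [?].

12(-9r - 10v + 3z)

Each term has a factor of 12: -10·12v - 9·12r + 3·12z = 12·(-9r - 10v + 3z).
Since -9r - 10v + 3z is an integer, 12 ∣ (-10x - 9y + 3h).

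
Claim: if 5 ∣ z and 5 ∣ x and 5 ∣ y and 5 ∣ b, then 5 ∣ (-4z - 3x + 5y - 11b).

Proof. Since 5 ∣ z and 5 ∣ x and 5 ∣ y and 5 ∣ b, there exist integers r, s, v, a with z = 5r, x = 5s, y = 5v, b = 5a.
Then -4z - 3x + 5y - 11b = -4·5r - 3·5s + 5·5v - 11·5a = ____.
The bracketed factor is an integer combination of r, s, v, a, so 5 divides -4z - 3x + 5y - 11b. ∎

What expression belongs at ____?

Each term has a factor of 5: -4·5r - 3·5s + 5·5v - 11·5a = 5·(-11a - 4r - 3s + 5v).
Since -11a - 4r - 3s + 5v is an integer, 5 ∣ (-4z - 3x + 5y - 11b).

5(-11a - 4r - 3s + 5v)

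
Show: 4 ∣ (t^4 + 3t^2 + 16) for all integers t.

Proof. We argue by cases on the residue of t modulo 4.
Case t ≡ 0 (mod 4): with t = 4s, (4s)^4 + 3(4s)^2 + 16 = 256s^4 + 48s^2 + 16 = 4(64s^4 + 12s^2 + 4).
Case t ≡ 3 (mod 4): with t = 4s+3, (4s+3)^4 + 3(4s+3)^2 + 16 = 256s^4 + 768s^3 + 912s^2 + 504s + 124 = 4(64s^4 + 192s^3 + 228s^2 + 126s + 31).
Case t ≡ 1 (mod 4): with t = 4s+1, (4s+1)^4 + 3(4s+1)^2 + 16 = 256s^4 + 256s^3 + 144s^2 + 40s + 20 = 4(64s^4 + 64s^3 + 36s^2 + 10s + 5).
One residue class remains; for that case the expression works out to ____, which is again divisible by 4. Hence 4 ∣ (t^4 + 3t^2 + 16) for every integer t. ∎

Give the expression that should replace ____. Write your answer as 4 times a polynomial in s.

The residues treated are {0, 3, 1}, so the missing case is t ≡ 2 (mod 4); write t = 4s+2.
Then (4s+2)^4 + 3(4s+2)^2 + 16 = 256s^4 + 512s^3 + 432s^2 + 176s + 44 = 4(64s^4 + 128s^3 + 108s^2 + 44s + 11).

4(64s^4 + 128s^3 + 108s^2 + 44s + 11)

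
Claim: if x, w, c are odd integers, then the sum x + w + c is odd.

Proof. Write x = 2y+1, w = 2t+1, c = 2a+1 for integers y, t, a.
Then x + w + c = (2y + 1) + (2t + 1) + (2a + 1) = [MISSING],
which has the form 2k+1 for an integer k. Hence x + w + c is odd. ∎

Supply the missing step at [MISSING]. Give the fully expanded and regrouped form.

2(a + t + y + 1) + 1

Expanding: (2y + 1) + (2t + 1) + (2a + 1) = 2a + 2t + 2y + 3.
Every term except the constant is even, so this is 2(a + t + y + 1) + 1,
and a + t + y + 1 ∈ ℤ gives the required form.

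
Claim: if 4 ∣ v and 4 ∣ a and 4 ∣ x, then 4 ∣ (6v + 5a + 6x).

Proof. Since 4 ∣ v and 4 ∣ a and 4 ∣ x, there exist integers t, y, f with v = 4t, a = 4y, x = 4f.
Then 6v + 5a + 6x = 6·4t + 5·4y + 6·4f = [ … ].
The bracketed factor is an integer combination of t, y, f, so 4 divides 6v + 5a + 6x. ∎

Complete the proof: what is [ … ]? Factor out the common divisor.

Each term has a factor of 4: 6·4t + 5·4y + 6·4f = 4·(6f + 6t + 5y).
Since 6f + 6t + 5y is an integer, 4 ∣ (6v + 5a + 6x).

4(6f + 6t + 5y)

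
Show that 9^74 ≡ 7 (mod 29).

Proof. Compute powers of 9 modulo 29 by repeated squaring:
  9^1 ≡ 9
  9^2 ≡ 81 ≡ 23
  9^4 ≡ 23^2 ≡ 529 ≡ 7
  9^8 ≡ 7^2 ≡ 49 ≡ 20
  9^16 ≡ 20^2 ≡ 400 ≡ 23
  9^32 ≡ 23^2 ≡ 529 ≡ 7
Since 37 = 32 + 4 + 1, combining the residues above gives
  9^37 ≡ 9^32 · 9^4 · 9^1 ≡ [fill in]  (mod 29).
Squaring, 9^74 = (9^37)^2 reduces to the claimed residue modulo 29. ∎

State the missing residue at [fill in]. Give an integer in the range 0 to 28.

6

9^32 · 9^4 · 9^1 ≡ 7 · 7 · 9 = 441.
441 mod 29 = 6, so 9^37 ≡ 6 (mod 29).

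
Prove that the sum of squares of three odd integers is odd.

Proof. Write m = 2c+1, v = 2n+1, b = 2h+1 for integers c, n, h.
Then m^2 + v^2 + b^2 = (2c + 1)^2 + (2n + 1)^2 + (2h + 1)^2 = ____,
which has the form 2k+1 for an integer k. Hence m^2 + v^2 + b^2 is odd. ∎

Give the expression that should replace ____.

(2c + 1)^2 + (2n + 1)^2 + (2h + 1)^2 = 4c^2 + 4c + 4h^2 + 4h + 4n^2 + 4n + 3
= 2(2c^2 + 2c + 2h^2 + 2h + 2n^2 + 2n + 1) + 1.
Since 2c^2 + 2c + 2h^2 + 2h + 2n^2 + 2n + 1 is an integer, the sum of squares is of the form 2k+1 for an integer k.

2(2c^2 + 2c + 2h^2 + 2h + 2n^2 + 2n + 1) + 1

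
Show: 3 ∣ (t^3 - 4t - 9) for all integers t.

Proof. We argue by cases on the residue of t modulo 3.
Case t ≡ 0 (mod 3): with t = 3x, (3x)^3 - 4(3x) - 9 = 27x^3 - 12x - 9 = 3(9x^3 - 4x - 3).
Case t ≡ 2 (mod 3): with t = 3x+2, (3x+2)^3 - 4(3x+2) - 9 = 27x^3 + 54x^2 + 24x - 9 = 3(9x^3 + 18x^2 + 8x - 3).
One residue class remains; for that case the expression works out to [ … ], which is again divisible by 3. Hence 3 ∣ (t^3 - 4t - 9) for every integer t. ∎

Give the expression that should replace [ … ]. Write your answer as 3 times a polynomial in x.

3(9x^3 + 9x^2 - x - 4)

Only t ≡ 1 (mod 3) is unaccounted for. Put t = 3x+1:
(3x+1)^3 - 4(3x+1) - 9 expands to 27x^3 + 27x^2 - 3x - 12,
and factoring out 3 leaves 3(9x^3 + 9x^2 - x - 4).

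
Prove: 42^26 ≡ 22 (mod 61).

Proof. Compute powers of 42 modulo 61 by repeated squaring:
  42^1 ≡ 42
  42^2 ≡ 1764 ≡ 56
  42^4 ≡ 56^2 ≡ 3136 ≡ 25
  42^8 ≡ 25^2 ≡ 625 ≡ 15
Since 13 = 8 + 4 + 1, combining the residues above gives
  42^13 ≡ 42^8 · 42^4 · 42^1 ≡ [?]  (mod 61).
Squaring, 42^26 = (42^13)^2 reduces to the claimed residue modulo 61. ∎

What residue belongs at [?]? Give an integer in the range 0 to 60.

12

42^8 · 42^4 · 42^1 ≡ 15 · 25 · 42 = 15750.
15750 mod 61 = 12, so 42^13 ≡ 12 (mod 61).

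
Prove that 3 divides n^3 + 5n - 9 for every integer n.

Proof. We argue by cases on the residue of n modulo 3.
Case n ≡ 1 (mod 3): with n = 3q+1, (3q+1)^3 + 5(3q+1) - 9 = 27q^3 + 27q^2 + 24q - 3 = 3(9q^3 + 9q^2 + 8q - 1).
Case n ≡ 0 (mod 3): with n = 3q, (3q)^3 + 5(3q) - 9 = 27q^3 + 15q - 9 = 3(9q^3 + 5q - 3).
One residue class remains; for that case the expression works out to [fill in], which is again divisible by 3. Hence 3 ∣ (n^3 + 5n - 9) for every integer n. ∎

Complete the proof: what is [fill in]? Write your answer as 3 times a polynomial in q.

3(9q^3 + 18q^2 + 17q + 3)

Only n ≡ 2 (mod 3) is unaccounted for. Put n = 3q+2:
(3q+2)^3 + 5(3q+2) - 9 expands to 27q^3 + 54q^2 + 51q + 9,
and factoring out 3 leaves 3(9q^3 + 18q^2 + 17q + 3).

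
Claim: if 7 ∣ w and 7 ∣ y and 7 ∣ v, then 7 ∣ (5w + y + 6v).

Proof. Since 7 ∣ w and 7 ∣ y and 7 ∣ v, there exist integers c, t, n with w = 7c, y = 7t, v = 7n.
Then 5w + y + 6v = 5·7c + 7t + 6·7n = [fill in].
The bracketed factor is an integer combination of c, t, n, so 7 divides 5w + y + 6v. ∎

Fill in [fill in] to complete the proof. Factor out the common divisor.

Each term has a factor of 7: 5·7c + 7t + 6·7n = 7·(5c + 6n + t).
Since 5c + 6n + t is an integer, 7 ∣ (5w + y + 6v).

7(5c + 6n + t)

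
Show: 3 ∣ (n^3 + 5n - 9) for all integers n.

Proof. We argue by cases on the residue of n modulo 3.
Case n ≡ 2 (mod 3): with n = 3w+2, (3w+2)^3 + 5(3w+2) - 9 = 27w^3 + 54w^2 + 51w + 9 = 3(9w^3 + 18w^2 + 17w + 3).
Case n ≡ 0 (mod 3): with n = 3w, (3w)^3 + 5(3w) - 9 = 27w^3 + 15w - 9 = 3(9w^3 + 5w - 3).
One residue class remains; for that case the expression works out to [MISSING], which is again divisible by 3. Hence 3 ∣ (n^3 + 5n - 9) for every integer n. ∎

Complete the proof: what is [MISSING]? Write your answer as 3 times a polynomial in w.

The residues treated are {2, 0}, so the missing case is n ≡ 1 (mod 3); write n = 3w+1.
Then (3w+1)^3 + 5(3w+1) - 9 = 27w^3 + 27w^2 + 24w - 3 = 3(9w^3 + 9w^2 + 8w - 1).

3(9w^3 + 9w^2 + 8w - 1)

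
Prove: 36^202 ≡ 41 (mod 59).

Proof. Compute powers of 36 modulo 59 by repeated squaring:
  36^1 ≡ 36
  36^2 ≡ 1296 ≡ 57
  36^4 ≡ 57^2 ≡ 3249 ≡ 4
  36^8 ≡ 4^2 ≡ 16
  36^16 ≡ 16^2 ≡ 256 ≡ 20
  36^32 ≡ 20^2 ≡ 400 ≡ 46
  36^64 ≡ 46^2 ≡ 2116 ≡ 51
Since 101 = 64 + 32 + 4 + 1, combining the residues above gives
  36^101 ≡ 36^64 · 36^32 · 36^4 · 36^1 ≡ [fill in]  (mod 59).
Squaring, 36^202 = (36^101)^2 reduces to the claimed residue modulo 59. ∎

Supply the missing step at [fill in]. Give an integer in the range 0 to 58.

36^64 · 36^32 · 36^4 · 36^1 ≡ 51 · 46 · 4 · 36 = 337824.
337824 mod 59 = 49, so 36^101 ≡ 49 (mod 59).

49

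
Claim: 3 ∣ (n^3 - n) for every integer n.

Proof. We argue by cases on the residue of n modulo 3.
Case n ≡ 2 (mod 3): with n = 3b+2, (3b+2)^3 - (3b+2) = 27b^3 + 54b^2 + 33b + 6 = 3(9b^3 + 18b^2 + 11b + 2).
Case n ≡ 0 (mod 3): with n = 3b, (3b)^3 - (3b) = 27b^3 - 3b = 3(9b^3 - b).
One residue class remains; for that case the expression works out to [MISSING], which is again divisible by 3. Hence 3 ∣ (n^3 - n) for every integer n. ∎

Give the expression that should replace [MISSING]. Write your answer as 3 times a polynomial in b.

3(9b^3 + 9b^2 + 2b)

The residues treated are {2, 0}, so the missing case is n ≡ 1 (mod 3); write n = 3b+1.
Then (3b+1)^3 - (3b+1) = 27b^3 + 27b^2 + 6b = 3(9b^3 + 9b^2 + 2b).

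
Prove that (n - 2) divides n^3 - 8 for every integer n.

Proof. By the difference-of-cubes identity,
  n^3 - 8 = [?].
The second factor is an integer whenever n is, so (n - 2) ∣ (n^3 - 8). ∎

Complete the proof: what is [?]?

a^3 - b^3 = (a - b)(a^2 + ab + b^2). With a = n, b = 2:
n^3 - 8 = (n - 2)(n^2 + 2n + 4).

(n - 2)(n^2 + 2n + 4)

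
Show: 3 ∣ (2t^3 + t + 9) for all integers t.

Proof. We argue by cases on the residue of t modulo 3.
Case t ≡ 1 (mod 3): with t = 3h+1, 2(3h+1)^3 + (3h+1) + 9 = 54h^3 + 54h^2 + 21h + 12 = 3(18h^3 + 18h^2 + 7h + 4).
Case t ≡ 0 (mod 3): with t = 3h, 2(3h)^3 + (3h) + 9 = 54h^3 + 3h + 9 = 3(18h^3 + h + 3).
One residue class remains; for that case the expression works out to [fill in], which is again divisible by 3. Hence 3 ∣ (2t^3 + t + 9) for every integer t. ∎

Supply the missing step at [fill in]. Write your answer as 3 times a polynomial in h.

3(18h^3 + 36h^2 + 25h + 9)

The residues treated are {1, 0}, so the missing case is t ≡ 2 (mod 3); write t = 3h+2.
Then 2(3h+2)^3 + (3h+2) + 9 = 54h^3 + 108h^2 + 75h + 27 = 3(18h^3 + 36h^2 + 25h + 9).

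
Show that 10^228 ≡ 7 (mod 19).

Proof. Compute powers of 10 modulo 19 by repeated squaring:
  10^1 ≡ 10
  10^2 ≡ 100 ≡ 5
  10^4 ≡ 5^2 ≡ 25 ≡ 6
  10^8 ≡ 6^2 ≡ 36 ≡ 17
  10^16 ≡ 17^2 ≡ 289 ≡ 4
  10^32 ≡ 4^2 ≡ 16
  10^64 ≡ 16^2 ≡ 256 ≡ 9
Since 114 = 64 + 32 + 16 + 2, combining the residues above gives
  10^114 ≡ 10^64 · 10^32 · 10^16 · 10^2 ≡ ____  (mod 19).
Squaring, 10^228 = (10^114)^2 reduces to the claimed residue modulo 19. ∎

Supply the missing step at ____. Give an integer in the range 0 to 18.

10^64 · 10^32 · 10^16 · 10^2 ≡ 9 · 16 · 4 · 5 = 2880.
2880 mod 19 = 11, so 10^114 ≡ 11 (mod 19).

11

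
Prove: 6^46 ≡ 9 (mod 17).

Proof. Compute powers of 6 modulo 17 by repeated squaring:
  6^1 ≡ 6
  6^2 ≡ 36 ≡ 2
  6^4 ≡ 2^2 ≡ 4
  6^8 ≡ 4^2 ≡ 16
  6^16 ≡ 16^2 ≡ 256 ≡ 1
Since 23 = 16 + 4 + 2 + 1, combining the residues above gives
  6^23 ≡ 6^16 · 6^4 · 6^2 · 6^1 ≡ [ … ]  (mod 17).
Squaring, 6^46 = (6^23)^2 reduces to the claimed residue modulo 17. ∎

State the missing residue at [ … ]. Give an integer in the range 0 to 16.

Multiply the listed residues: 1 · 4 · 2 · 6 = 4 → 8 → 48.
Reducing modulo 17: 48 = 2·17 + 14, so 6^23 ≡ 14.

14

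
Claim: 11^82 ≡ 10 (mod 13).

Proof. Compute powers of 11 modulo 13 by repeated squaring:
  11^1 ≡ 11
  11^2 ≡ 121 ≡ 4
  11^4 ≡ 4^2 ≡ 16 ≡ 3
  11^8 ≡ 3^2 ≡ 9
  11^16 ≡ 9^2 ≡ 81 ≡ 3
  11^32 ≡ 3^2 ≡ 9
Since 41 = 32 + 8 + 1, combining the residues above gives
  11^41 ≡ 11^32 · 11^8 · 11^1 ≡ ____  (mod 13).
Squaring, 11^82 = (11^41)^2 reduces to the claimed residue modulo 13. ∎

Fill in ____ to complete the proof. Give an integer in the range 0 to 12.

7

Multiply the listed residues: 9 · 9 · 11 = 81 → 891.
Reducing modulo 13: 891 = 68·13 + 7, so 11^41 ≡ 7.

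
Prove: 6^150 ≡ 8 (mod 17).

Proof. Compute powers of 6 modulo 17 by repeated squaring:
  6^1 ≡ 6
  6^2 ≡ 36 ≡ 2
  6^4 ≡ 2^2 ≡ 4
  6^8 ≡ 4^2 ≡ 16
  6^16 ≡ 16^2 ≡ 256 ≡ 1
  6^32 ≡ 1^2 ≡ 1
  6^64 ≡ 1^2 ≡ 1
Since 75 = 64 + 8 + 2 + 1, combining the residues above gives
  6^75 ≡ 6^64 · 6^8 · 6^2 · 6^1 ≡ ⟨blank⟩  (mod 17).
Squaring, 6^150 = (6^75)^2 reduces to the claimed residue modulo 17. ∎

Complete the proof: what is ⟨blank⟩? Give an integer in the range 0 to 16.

Multiply the listed residues: 1 · 16 · 2 · 6 = 16 → 32 → 192.
Reducing modulo 17: 192 = 11·17 + 5, so 6^75 ≡ 5.

5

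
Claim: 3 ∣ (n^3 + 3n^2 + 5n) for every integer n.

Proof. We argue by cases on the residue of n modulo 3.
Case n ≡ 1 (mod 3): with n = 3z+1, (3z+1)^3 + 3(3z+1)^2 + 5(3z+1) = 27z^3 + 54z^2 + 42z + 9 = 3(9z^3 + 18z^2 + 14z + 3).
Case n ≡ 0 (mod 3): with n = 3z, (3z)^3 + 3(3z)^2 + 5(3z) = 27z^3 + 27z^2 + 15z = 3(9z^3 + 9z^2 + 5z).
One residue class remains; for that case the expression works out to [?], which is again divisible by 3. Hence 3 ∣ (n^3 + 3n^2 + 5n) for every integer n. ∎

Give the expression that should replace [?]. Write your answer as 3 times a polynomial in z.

The residues treated are {1, 0}, so the missing case is n ≡ 2 (mod 3); write n = 3z+2.
Then (3z+2)^3 + 3(3z+2)^2 + 5(3z+2) = 27z^3 + 81z^2 + 87z + 30 = 3(9z^3 + 27z^2 + 29z + 10).

3(9z^3 + 27z^2 + 29z + 10)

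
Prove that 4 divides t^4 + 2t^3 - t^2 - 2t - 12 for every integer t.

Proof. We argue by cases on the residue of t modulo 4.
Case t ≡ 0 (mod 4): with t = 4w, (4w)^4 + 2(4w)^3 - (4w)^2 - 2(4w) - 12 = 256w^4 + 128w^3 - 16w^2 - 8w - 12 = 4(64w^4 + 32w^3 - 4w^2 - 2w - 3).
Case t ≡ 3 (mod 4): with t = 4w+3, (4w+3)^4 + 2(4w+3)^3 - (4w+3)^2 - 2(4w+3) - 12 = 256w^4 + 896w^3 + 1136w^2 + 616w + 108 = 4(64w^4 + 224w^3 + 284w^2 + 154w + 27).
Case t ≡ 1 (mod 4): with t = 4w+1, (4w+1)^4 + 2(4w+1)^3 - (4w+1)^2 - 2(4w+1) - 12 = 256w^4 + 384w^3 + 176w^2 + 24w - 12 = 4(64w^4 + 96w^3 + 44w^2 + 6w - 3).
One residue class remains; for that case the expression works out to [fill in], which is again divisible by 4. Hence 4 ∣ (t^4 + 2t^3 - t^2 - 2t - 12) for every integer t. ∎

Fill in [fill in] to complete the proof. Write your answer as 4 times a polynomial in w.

Only t ≡ 2 (mod 4) is unaccounted for. Put t = 4w+2:
(4w+2)^4 + 2(4w+2)^3 - (4w+2)^2 - 2(4w+2) - 12 expands to 256w^4 + 640w^3 + 560w^2 + 200w + 12,
and factoring out 4 leaves 4(64w^4 + 160w^3 + 140w^2 + 50w + 3).

4(64w^4 + 160w^3 + 140w^2 + 50w + 3)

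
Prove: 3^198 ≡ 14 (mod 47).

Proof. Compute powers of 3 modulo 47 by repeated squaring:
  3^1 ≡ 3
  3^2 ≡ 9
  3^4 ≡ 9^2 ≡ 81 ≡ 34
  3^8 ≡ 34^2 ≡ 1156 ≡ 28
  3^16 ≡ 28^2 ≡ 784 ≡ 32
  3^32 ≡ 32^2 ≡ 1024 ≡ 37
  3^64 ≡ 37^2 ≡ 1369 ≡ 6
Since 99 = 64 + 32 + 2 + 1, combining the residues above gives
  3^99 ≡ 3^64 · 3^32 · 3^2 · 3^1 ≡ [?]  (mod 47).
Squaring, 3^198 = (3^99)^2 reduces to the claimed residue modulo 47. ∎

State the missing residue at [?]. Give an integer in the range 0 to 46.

3^64 · 3^32 · 3^2 · 3^1 ≡ 6 · 37 · 9 · 3 = 5994.
5994 mod 47 = 25, so 3^99 ≡ 25 (mod 47).

25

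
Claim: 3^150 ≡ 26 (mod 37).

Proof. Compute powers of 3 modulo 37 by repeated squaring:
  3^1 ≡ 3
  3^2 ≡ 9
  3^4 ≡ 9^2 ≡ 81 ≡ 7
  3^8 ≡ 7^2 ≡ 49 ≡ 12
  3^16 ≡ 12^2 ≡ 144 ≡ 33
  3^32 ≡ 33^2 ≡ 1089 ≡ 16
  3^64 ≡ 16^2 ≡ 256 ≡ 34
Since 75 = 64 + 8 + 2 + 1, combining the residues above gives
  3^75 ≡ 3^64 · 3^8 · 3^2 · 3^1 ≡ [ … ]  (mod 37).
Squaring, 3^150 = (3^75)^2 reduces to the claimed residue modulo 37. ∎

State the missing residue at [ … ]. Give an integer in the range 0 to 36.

3^64 · 3^8 · 3^2 · 3^1 ≡ 34 · 12 · 9 · 3 = 11016.
11016 mod 37 = 27, so 3^75 ≡ 27 (mod 37).

27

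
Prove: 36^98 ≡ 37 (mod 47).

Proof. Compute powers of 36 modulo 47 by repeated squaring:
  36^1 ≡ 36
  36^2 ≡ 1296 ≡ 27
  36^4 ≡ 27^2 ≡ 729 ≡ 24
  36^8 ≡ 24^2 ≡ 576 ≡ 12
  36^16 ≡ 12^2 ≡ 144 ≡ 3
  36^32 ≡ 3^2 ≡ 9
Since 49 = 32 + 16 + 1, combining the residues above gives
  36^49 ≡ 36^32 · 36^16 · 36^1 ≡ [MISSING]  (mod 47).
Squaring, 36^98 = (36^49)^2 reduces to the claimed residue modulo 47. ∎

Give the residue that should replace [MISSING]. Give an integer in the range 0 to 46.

36^32 · 36^16 · 36^1 ≡ 9 · 3 · 36 = 972.
972 mod 47 = 32, so 36^49 ≡ 32 (mod 47).

32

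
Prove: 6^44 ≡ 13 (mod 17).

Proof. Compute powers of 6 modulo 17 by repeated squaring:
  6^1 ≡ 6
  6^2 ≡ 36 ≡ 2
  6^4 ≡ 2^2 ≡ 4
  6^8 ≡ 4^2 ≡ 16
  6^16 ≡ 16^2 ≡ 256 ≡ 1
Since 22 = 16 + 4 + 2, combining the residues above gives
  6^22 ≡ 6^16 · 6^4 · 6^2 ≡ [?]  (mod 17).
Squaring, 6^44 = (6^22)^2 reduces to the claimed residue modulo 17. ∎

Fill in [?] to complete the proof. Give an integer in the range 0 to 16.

Multiply the listed residues: 1 · 4 · 2 = 4 → 8.
Reducing modulo 17: 8 = 0·17 + 8, so 6^22 ≡ 8.

8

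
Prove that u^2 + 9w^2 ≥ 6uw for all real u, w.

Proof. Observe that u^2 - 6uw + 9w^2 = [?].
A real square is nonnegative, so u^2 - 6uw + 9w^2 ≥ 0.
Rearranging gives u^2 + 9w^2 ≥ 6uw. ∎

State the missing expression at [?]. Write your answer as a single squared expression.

(u - 3w)^2

The leading and trailing coefficients are 1^2 and 3^2, and 6 = 2·1·3, so the trinomial is (u - 3w)^2.
Hence u^2 - 6uw + 9w^2 ≥ 0.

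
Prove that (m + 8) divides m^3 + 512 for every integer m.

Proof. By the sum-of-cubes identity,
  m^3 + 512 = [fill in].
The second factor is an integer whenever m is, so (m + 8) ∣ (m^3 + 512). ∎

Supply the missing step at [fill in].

(m + 8)(m^2 - 8m + 64)

a^3 + b^3 = (a + b)(a^2 - ab + b^2). With a = m, b = 8:
m^3 + 512 = (m + 8)(m^2 - 8m + 64).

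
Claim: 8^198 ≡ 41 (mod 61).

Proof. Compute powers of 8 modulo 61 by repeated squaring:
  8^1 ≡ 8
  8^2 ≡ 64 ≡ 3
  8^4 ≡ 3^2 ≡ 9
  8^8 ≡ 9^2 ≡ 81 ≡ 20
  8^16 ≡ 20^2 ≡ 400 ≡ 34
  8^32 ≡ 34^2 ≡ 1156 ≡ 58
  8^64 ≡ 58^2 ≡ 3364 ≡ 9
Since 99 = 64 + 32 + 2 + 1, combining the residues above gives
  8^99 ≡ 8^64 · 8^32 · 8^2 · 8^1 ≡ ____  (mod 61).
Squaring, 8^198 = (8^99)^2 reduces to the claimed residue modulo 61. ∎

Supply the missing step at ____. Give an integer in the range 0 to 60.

23

Multiply the listed residues: 9 · 58 · 3 · 8 = 522 → 1566 → 12528.
Reducing modulo 61: 12528 = 205·61 + 23, so 8^99 ≡ 23.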